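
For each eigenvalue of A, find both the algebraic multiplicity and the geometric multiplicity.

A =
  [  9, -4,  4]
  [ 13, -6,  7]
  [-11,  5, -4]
λ = -3: alg = 1, geom = 1; λ = 1: alg = 2, geom = 1

Step 1 — factor the characteristic polynomial to read off the algebraic multiplicities:
  χ_A(x) = (x - 1)^2*(x + 3)

Step 2 — compute geometric multiplicities via the rank-nullity identity g(λ) = n − rank(A − λI):
  rank(A − (-3)·I) = 2, so dim ker(A − (-3)·I) = n − 2 = 1
  rank(A − (1)·I) = 2, so dim ker(A − (1)·I) = n − 2 = 1

Summary:
  λ = -3: algebraic multiplicity = 1, geometric multiplicity = 1
  λ = 1: algebraic multiplicity = 2, geometric multiplicity = 1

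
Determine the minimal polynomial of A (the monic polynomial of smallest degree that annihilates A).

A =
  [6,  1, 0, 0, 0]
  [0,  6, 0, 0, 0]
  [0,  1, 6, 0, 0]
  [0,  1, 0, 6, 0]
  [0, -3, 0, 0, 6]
x^2 - 12*x + 36

The characteristic polynomial is χ_A(x) = (x - 6)^5, so the eigenvalues are known. The minimal polynomial is
  m_A(x) = Π_λ (x − λ)^{k_λ}
where k_λ is the size of the *largest* Jordan block for λ (equivalently, the smallest k with (A − λI)^k v = 0 for every generalised eigenvector v of λ).

  λ = 6: largest Jordan block has size 2, contributing (x − 6)^2

So m_A(x) = (x - 6)^2 = x^2 - 12*x + 36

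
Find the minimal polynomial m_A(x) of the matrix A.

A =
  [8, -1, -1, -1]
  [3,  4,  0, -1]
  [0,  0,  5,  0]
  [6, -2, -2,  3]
x^3 - 15*x^2 + 75*x - 125

The characteristic polynomial is χ_A(x) = (x - 5)^4, so the eigenvalues are known. The minimal polynomial is
  m_A(x) = Π_λ (x − λ)^{k_λ}
where k_λ is the size of the *largest* Jordan block for λ (equivalently, the smallest k with (A − λI)^k v = 0 for every generalised eigenvector v of λ).

  λ = 5: largest Jordan block has size 3, contributing (x − 5)^3

So m_A(x) = (x - 5)^3 = x^3 - 15*x^2 + 75*x - 125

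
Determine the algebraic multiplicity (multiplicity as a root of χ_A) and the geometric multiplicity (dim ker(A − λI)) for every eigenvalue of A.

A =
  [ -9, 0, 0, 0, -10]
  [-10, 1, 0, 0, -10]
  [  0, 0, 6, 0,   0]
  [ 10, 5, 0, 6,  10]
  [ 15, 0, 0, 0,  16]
λ = 1: alg = 2, geom = 2; λ = 6: alg = 3, geom = 3

Step 1 — factor the characteristic polynomial to read off the algebraic multiplicities:
  χ_A(x) = (x - 6)^3*(x - 1)^2

Step 2 — compute geometric multiplicities via the rank-nullity identity g(λ) = n − rank(A − λI):
  rank(A − (1)·I) = 3, so dim ker(A − (1)·I) = n − 3 = 2
  rank(A − (6)·I) = 2, so dim ker(A − (6)·I) = n − 2 = 3

Summary:
  λ = 1: algebraic multiplicity = 2, geometric multiplicity = 2
  λ = 6: algebraic multiplicity = 3, geometric multiplicity = 3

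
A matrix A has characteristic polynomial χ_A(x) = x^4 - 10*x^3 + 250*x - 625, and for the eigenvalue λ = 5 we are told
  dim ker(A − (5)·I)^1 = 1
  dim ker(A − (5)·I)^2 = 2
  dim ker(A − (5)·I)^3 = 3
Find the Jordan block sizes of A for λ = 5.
Block sizes for λ = 5: [3]

From the dimensions of kernels of powers, the number of Jordan blocks of size at least j is d_j − d_{j−1} where d_j = dim ker(N^j) (with d_0 = 0). Computing the differences gives [1, 1, 1].
The number of blocks of size exactly k is (#blocks of size ≥ k) − (#blocks of size ≥ k + 1), so the partition is: 1 block(s) of size 3.
In nonincreasing order the block sizes are [3].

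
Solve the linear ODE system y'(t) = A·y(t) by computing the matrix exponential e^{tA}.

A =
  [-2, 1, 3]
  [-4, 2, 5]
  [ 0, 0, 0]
e^{tA} =
  [1 - 2*t, t, -t^2/2 + 3*t]
  [-4*t, 2*t + 1, -t^2 + 5*t]
  [0, 0, 1]

Strategy: write A = P · J · P⁻¹ where J is a Jordan canonical form, so e^{tA} = P · e^{tJ} · P⁻¹, and e^{tJ} can be computed block-by-block.

A has Jordan form
J =
  [0, 1, 0]
  [0, 0, 1]
  [0, 0, 0]
(up to reordering of blocks).

Per-block formulas:
  For a 3×3 Jordan block J_3(0): exp(t · J_3(0)) = e^(0t)·(I + t·N + (t^2/2)·N^2), where N is the 3×3 nilpotent shift.

After assembling e^{tJ} and conjugating by P, we get:

e^{tA} =
  [1 - 2*t, t, -t^2/2 + 3*t]
  [-4*t, 2*t + 1, -t^2 + 5*t]
  [0, 0, 1]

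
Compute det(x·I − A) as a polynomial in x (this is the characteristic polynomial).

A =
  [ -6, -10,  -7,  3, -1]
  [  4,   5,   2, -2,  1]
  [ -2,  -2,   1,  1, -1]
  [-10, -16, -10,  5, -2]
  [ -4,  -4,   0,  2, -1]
x^5 - 4*x^4 + 6*x^3 - 4*x^2 + x

Expanding det(x·I − A) (e.g. by cofactor expansion or by noting that A is similar to its Jordan form J, which has the same characteristic polynomial as A) gives
  χ_A(x) = x^5 - 4*x^4 + 6*x^3 - 4*x^2 + x
which factors as x*(x - 1)^4. The eigenvalues (with algebraic multiplicities) are λ = 0 with multiplicity 1, λ = 1 with multiplicity 4.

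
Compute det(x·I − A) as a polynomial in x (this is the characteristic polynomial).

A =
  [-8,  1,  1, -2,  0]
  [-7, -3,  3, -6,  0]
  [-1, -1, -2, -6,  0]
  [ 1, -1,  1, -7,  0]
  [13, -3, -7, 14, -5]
x^5 + 25*x^4 + 250*x^3 + 1250*x^2 + 3125*x + 3125

Expanding det(x·I − A) (e.g. by cofactor expansion or by noting that A is similar to its Jordan form J, which has the same characteristic polynomial as A) gives
  χ_A(x) = x^5 + 25*x^4 + 250*x^3 + 1250*x^2 + 3125*x + 3125
which factors as (x + 5)^5. The eigenvalues (with algebraic multiplicities) are λ = -5 with multiplicity 5.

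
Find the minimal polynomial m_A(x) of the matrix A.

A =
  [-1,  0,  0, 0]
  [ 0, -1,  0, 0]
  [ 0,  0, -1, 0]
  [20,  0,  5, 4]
x^2 - 3*x - 4

The characteristic polynomial is χ_A(x) = (x - 4)*(x + 1)^3, so the eigenvalues are known. The minimal polynomial is
  m_A(x) = Π_λ (x − λ)^{k_λ}
where k_λ is the size of the *largest* Jordan block for λ (equivalently, the smallest k with (A − λI)^k v = 0 for every generalised eigenvector v of λ).

  λ = -1: largest Jordan block has size 1, contributing (x + 1)
  λ = 4: largest Jordan block has size 1, contributing (x − 4)

So m_A(x) = (x - 4)*(x + 1) = x^2 - 3*x - 4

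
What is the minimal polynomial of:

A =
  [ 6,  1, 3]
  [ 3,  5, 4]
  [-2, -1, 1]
x^3 - 12*x^2 + 48*x - 64

The characteristic polynomial is χ_A(x) = (x - 4)^3, so the eigenvalues are known. The minimal polynomial is
  m_A(x) = Π_λ (x − λ)^{k_λ}
where k_λ is the size of the *largest* Jordan block for λ (equivalently, the smallest k with (A − λI)^k v = 0 for every generalised eigenvector v of λ).

  λ = 4: largest Jordan block has size 3, contributing (x − 4)^3

So m_A(x) = (x - 4)^3 = x^3 - 12*x^2 + 48*x - 64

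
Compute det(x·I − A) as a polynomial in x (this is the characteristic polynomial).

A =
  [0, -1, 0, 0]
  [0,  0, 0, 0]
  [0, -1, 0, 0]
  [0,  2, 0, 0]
x^4

Expanding det(x·I − A) (e.g. by cofactor expansion or by noting that A is similar to its Jordan form J, which has the same characteristic polynomial as A) gives
  χ_A(x) = x^4
which factors as x^4. The eigenvalues (with algebraic multiplicities) are λ = 0 with multiplicity 4.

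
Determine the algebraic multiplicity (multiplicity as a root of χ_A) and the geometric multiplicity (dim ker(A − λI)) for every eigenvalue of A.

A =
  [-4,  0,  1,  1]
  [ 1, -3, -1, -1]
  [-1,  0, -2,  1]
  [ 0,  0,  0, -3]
λ = -3: alg = 4, geom = 3

Step 1 — factor the characteristic polynomial to read off the algebraic multiplicities:
  χ_A(x) = (x + 3)^4

Step 2 — compute geometric multiplicities via the rank-nullity identity g(λ) = n − rank(A − λI):
  rank(A − (-3)·I) = 1, so dim ker(A − (-3)·I) = n − 1 = 3

Summary:
  λ = -3: algebraic multiplicity = 4, geometric multiplicity = 3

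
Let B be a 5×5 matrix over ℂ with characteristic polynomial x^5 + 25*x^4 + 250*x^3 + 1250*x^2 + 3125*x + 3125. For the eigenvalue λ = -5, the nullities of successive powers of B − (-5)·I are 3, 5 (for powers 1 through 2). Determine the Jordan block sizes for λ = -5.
Block sizes for λ = -5: [2, 2, 1]

From the dimensions of kernels of powers, the number of Jordan blocks of size at least j is d_j − d_{j−1} where d_j = dim ker(N^j) (with d_0 = 0). Computing the differences gives [3, 2].
The number of blocks of size exactly k is (#blocks of size ≥ k) − (#blocks of size ≥ k + 1), so the partition is: 1 block(s) of size 1, 2 block(s) of size 2.
In nonincreasing order the block sizes are [2, 2, 1].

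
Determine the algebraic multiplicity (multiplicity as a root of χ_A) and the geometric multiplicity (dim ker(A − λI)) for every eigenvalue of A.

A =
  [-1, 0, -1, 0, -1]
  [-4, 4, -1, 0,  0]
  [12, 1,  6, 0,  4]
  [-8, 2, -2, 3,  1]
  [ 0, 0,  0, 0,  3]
λ = 3: alg = 5, geom = 2

Step 1 — factor the characteristic polynomial to read off the algebraic multiplicities:
  χ_A(x) = (x - 3)^5

Step 2 — compute geometric multiplicities via the rank-nullity identity g(λ) = n − rank(A − λI):
  rank(A − (3)·I) = 3, so dim ker(A − (3)·I) = n − 3 = 2

Summary:
  λ = 3: algebraic multiplicity = 5, geometric multiplicity = 2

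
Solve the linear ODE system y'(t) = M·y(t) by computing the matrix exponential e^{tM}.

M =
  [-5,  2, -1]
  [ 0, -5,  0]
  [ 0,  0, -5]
e^{tM} =
  [exp(-5*t), 2*t*exp(-5*t), -t*exp(-5*t)]
  [0, exp(-5*t), 0]
  [0, 0, exp(-5*t)]

Strategy: write M = P · J · P⁻¹ where J is a Jordan canonical form, so e^{tM} = P · e^{tJ} · P⁻¹, and e^{tJ} can be computed block-by-block.

M has Jordan form
J =
  [-5,  1,  0]
  [ 0, -5,  0]
  [ 0,  0, -5]
(up to reordering of blocks).

Per-block formulas:
  For a 2×2 Jordan block J_2(-5): exp(t · J_2(-5)) = e^(-5t)·(I + t·N), where N is the 2×2 nilpotent shift.
  For a 1×1 block at λ = -5: exp(t · [-5]) = [e^(-5t)].

After assembling e^{tJ} and conjugating by P, we get:

e^{tM} =
  [exp(-5*t), 2*t*exp(-5*t), -t*exp(-5*t)]
  [0, exp(-5*t), 0]
  [0, 0, exp(-5*t)]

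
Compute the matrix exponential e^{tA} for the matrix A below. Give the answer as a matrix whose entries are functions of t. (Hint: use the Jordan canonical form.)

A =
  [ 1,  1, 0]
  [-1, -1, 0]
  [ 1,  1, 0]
e^{tA} =
  [t + 1, t, 0]
  [-t, 1 - t, 0]
  [t, t, 1]

Strategy: write A = P · J · P⁻¹ where J is a Jordan canonical form, so e^{tA} = P · e^{tJ} · P⁻¹, and e^{tJ} can be computed block-by-block.

A has Jordan form
J =
  [0, 1, 0]
  [0, 0, 0]
  [0, 0, 0]
(up to reordering of blocks).

Per-block formulas:
  For a 1×1 block at λ = 0: exp(t · [0]) = [e^(0t)].
  For a 2×2 Jordan block J_2(0): exp(t · J_2(0)) = e^(0t)·(I + t·N), where N is the 2×2 nilpotent shift.

After assembling e^{tJ} and conjugating by P, we get:

e^{tA} =
  [t + 1, t, 0]
  [-t, 1 - t, 0]
  [t, t, 1]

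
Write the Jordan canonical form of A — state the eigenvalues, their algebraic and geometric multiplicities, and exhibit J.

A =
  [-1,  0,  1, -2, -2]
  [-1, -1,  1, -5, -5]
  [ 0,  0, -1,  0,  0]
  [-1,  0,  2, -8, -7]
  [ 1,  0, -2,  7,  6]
J_3(-1) ⊕ J_1(-1) ⊕ J_1(-1)

The characteristic polynomial is
  det(x·I − A) = x^5 + 5*x^4 + 10*x^3 + 10*x^2 + 5*x + 1 = (x + 1)^5

Eigenvalues and multiplicities (the geometric multiplicity of λ is n − rank(A − λI), which equals the number of Jordan blocks for λ):
  λ = -1: algebraic multiplicity = 5, geometric multiplicity = 3

Determining the block sizes for each eigenvalue:
  λ = -1: with am = 5 and gm = 3, the partition is not yet determined (e.g. several partitions of 5 into 3 parts exist). Let N = A − (-1)·I. Computing rank(N^1) = 2, rank(N^2) = 1, rank(N^3) = 0; the number of blocks of size ≥ j is rank(N^{j−1}) − rank(N^j), giving [3, 1, 1]. So we have 1 block(s) of size 3, 2 block(s) of size 1 → block sizes [3, 1, 1]

Assembling the blocks gives a Jordan form
J =
  [-1,  1,  0,  0,  0]
  [ 0, -1,  1,  0,  0]
  [ 0,  0, -1,  0,  0]
  [ 0,  0,  0, -1,  0]
  [ 0,  0,  0,  0, -1]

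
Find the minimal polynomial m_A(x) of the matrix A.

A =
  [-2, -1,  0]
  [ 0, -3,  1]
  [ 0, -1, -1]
x^3 + 6*x^2 + 12*x + 8

The characteristic polynomial is χ_A(x) = (x + 2)^3, so the eigenvalues are known. The minimal polynomial is
  m_A(x) = Π_λ (x − λ)^{k_λ}
where k_λ is the size of the *largest* Jordan block for λ (equivalently, the smallest k with (A − λI)^k v = 0 for every generalised eigenvector v of λ).

  λ = -2: largest Jordan block has size 3, contributing (x + 2)^3

So m_A(x) = (x + 2)^3 = x^3 + 6*x^2 + 12*x + 8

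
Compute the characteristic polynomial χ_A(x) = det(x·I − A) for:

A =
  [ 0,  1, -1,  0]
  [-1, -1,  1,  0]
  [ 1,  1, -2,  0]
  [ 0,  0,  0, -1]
x^4 + 4*x^3 + 6*x^2 + 4*x + 1

Expanding det(x·I − A) (e.g. by cofactor expansion or by noting that A is similar to its Jordan form J, which has the same characteristic polynomial as A) gives
  χ_A(x) = x^4 + 4*x^3 + 6*x^2 + 4*x + 1
which factors as (x + 1)^4. The eigenvalues (with algebraic multiplicities) are λ = -1 with multiplicity 4.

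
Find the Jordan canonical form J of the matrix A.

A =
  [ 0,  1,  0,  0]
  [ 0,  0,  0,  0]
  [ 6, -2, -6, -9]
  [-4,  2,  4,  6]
J_2(0) ⊕ J_2(0)

The characteristic polynomial is
  det(x·I − A) = x^4

Eigenvalues and multiplicities (the geometric multiplicity of λ is n − rank(A − λI), which equals the number of Jordan blocks for λ):
  λ = 0: algebraic multiplicity = 4, geometric multiplicity = 2

Determining the block sizes for each eigenvalue:
  λ = 0: with am = 4 and gm = 2, the partition is not yet determined (e.g. several partitions of 4 into 2 parts exist). Let N = A − (0)·I. Computing rank(N^1) = 2, rank(N^2) = 0; the number of blocks of size ≥ j is rank(N^{j−1}) − rank(N^j), giving [2, 2]. So we have 2 block(s) of size 2 → block sizes [2, 2]

Assembling the blocks gives a Jordan form
J =
  [0, 1, 0, 0]
  [0, 0, 0, 0]
  [0, 0, 0, 1]
  [0, 0, 0, 0]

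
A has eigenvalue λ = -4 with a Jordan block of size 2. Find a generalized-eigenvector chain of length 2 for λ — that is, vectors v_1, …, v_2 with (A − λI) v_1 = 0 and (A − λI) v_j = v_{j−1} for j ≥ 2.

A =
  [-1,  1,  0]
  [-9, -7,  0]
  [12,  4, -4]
A Jordan chain for λ = -4 of length 2:
v_1 = (3, -9, 12)ᵀ
v_2 = (1, 0, 0)ᵀ

Let N = A − (-4)·I. We want v_2 with N^2 v_2 = 0 but N^1 v_2 ≠ 0; then v_{j-1} := N · v_j for j = 2, …, 2.

Pick v_2 = (1, 0, 0)ᵀ.
Then v_1 = N · v_2 = (3, -9, 12)ᵀ.

Sanity check: (A − (-4)·I) v_1 = (0, 0, 0)ᵀ = 0. ✓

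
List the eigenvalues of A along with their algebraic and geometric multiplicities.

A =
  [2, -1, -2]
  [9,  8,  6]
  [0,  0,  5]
λ = 5: alg = 3, geom = 2

Step 1 — factor the characteristic polynomial to read off the algebraic multiplicities:
  χ_A(x) = (x - 5)^3

Step 2 — compute geometric multiplicities via the rank-nullity identity g(λ) = n − rank(A − λI):
  rank(A − (5)·I) = 1, so dim ker(A − (5)·I) = n − 1 = 2

Summary:
  λ = 5: algebraic multiplicity = 3, geometric multiplicity = 2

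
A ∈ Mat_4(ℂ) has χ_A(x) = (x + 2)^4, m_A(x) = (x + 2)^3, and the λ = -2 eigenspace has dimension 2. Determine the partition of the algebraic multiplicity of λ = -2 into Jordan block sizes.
Block sizes for λ = -2: [3, 1]

Step 1 — from the characteristic polynomial, algebraic multiplicity of λ = -2 is 4. From dim ker(A − (-2)·I) = 2, there are exactly 2 Jordan blocks for λ = -2.
Step 2 — from the minimal polynomial, the factor (x + 2)^3 tells us the largest block for λ = -2 has size 3.
Step 3 — with total size 4, 2 blocks, and largest block 3, the block sizes (in nonincreasing order) are [3, 1].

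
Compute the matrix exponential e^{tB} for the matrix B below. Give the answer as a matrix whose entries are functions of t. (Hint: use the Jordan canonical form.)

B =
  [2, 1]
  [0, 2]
e^{tB} =
  [exp(2*t), t*exp(2*t)]
  [0, exp(2*t)]

Strategy: write B = P · J · P⁻¹ where J is a Jordan canonical form, so e^{tB} = P · e^{tJ} · P⁻¹, and e^{tJ} can be computed block-by-block.

B has Jordan form
J =
  [2, 1]
  [0, 2]
(up to reordering of blocks).

Per-block formulas:
  For a 2×2 Jordan block J_2(2): exp(t · J_2(2)) = e^(2t)·(I + t·N), where N is the 2×2 nilpotent shift.

After assembling e^{tJ} and conjugating by P, we get:

e^{tB} =
  [exp(2*t), t*exp(2*t)]
  [0, exp(2*t)]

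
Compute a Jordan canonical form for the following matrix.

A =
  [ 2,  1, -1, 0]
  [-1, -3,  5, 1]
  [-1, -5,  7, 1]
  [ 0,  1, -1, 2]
J_2(2) ⊕ J_2(2)

The characteristic polynomial is
  det(x·I − A) = x^4 - 8*x^3 + 24*x^2 - 32*x + 16 = (x - 2)^4

Eigenvalues and multiplicities (the geometric multiplicity of λ is n − rank(A − λI), which equals the number of Jordan blocks for λ):
  λ = 2: algebraic multiplicity = 4, geometric multiplicity = 2

Determining the block sizes for each eigenvalue:
  λ = 2: with am = 4 and gm = 2, the partition is not yet determined (e.g. several partitions of 4 into 2 parts exist). Let N = A − (2)·I. Computing rank(N^1) = 2, rank(N^2) = 0; the number of blocks of size ≥ j is rank(N^{j−1}) − rank(N^j), giving [2, 2]. So we have 2 block(s) of size 2 → block sizes [2, 2]

Assembling the blocks gives a Jordan form
J =
  [2, 1, 0, 0]
  [0, 2, 0, 0]
  [0, 0, 2, 1]
  [0, 0, 0, 2]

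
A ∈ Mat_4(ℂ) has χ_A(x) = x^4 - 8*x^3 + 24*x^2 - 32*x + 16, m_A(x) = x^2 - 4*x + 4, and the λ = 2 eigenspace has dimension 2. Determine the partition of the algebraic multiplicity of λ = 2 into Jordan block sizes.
Block sizes for λ = 2: [2, 2]

Step 1 — from the characteristic polynomial, algebraic multiplicity of λ = 2 is 4. From dim ker(A − (2)·I) = 2, there are exactly 2 Jordan blocks for λ = 2.
Step 2 — from the minimal polynomial, the factor (x − 2)^2 tells us the largest block for λ = 2 has size 2.
Step 3 — with total size 4, 2 blocks, and largest block 2, the block sizes (in nonincreasing order) are [2, 2].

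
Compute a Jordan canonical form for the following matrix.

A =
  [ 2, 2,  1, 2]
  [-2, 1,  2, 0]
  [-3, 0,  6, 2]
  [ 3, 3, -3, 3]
J_2(3) ⊕ J_2(3)

The characteristic polynomial is
  det(x·I − A) = x^4 - 12*x^3 + 54*x^2 - 108*x + 81 = (x - 3)^4

Eigenvalues and multiplicities (the geometric multiplicity of λ is n − rank(A − λI), which equals the number of Jordan blocks for λ):
  λ = 3: algebraic multiplicity = 4, geometric multiplicity = 2

Determining the block sizes for each eigenvalue:
  λ = 3: with am = 4 and gm = 2, the partition is not yet determined (e.g. several partitions of 4 into 2 parts exist). Let N = A − (3)·I. Computing rank(N^1) = 2, rank(N^2) = 0; the number of blocks of size ≥ j is rank(N^{j−1}) − rank(N^j), giving [2, 2]. So we have 2 block(s) of size 2 → block sizes [2, 2]

Assembling the blocks gives a Jordan form
J =
  [3, 1, 0, 0]
  [0, 3, 0, 0]
  [0, 0, 3, 1]
  [0, 0, 0, 3]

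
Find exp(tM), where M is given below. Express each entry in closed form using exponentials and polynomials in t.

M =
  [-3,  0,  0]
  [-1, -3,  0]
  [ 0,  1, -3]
e^{tM} =
  [exp(-3*t), 0, 0]
  [-t*exp(-3*t), exp(-3*t), 0]
  [-t^2*exp(-3*t)/2, t*exp(-3*t), exp(-3*t)]

Strategy: write M = P · J · P⁻¹ where J is a Jordan canonical form, so e^{tM} = P · e^{tJ} · P⁻¹, and e^{tJ} can be computed block-by-block.

M has Jordan form
J =
  [-3,  1,  0]
  [ 0, -3,  1]
  [ 0,  0, -3]
(up to reordering of blocks).

Per-block formulas:
  For a 3×3 Jordan block J_3(-3): exp(t · J_3(-3)) = e^(-3t)·(I + t·N + (t^2/2)·N^2), where N is the 3×3 nilpotent shift.

After assembling e^{tJ} and conjugating by P, we get:

e^{tM} =
  [exp(-3*t), 0, 0]
  [-t*exp(-3*t), exp(-3*t), 0]
  [-t^2*exp(-3*t)/2, t*exp(-3*t), exp(-3*t)]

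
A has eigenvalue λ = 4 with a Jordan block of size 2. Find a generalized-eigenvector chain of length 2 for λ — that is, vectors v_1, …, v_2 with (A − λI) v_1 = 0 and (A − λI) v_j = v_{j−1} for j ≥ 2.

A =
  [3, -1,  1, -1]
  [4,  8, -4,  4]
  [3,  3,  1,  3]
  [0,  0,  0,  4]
A Jordan chain for λ = 4 of length 2:
v_1 = (-1, 4, 3, 0)ᵀ
v_2 = (1, 0, 0, 0)ᵀ

Let N = A − (4)·I. We want v_2 with N^2 v_2 = 0 but N^1 v_2 ≠ 0; then v_{j-1} := N · v_j for j = 2, …, 2.

Pick v_2 = (1, 0, 0, 0)ᵀ.
Then v_1 = N · v_2 = (-1, 4, 3, 0)ᵀ.

Sanity check: (A − (4)·I) v_1 = (0, 0, 0, 0)ᵀ = 0. ✓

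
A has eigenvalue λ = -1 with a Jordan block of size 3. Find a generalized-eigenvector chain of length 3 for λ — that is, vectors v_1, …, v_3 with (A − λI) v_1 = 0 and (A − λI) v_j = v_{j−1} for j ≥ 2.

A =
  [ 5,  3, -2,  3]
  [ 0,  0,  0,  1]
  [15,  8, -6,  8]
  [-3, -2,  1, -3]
A Jordan chain for λ = -1 of length 3:
v_1 = (-3, -3, -9, 3)ᵀ
v_2 = (6, 0, 15, -3)ᵀ
v_3 = (1, 0, 0, 0)ᵀ

Let N = A − (-1)·I. We want v_3 with N^3 v_3 = 0 but N^2 v_3 ≠ 0; then v_{j-1} := N · v_j for j = 3, …, 2.

Pick v_3 = (1, 0, 0, 0)ᵀ.
Then v_2 = N · v_3 = (6, 0, 15, -3)ᵀ.
Then v_1 = N · v_2 = (-3, -3, -9, 3)ᵀ.

Sanity check: (A − (-1)·I) v_1 = (0, 0, 0, 0)ᵀ = 0. ✓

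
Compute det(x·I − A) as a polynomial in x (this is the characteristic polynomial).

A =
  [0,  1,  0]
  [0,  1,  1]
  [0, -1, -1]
x^3

Expanding det(x·I − A) (e.g. by cofactor expansion or by noting that A is similar to its Jordan form J, which has the same characteristic polynomial as A) gives
  χ_A(x) = x^3
which factors as x^3. The eigenvalues (with algebraic multiplicities) are λ = 0 with multiplicity 3.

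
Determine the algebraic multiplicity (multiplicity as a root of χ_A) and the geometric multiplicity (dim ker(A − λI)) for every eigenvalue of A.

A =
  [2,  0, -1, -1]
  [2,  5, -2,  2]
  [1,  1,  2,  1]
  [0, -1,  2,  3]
λ = 3: alg = 4, geom = 2

Step 1 — factor the characteristic polynomial to read off the algebraic multiplicities:
  χ_A(x) = (x - 3)^4

Step 2 — compute geometric multiplicities via the rank-nullity identity g(λ) = n − rank(A − λI):
  rank(A − (3)·I) = 2, so dim ker(A − (3)·I) = n − 2 = 2

Summary:
  λ = 3: algebraic multiplicity = 4, geometric multiplicity = 2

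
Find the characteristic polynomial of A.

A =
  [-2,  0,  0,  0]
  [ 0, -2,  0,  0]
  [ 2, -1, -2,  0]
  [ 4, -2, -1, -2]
x^4 + 8*x^3 + 24*x^2 + 32*x + 16

Expanding det(x·I − A) (e.g. by cofactor expansion or by noting that A is similar to its Jordan form J, which has the same characteristic polynomial as A) gives
  χ_A(x) = x^4 + 8*x^3 + 24*x^2 + 32*x + 16
which factors as (x + 2)^4. The eigenvalues (with algebraic multiplicities) are λ = -2 with multiplicity 4.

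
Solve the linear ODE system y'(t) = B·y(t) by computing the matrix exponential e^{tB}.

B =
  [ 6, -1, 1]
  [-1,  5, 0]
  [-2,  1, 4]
e^{tB} =
  [t*exp(5*t) + exp(5*t), -t*exp(5*t), t*exp(5*t)]
  [-t^2*exp(5*t)/2 - t*exp(5*t), t^2*exp(5*t)/2 + exp(5*t), -t^2*exp(5*t)/2]
  [-t^2*exp(5*t)/2 - 2*t*exp(5*t), t^2*exp(5*t)/2 + t*exp(5*t), -t^2*exp(5*t)/2 - t*exp(5*t) + exp(5*t)]

Strategy: write B = P · J · P⁻¹ where J is a Jordan canonical form, so e^{tB} = P · e^{tJ} · P⁻¹, and e^{tJ} can be computed block-by-block.

B has Jordan form
J =
  [5, 1, 0]
  [0, 5, 1]
  [0, 0, 5]
(up to reordering of blocks).

Per-block formulas:
  For a 3×3 Jordan block J_3(5): exp(t · J_3(5)) = e^(5t)·(I + t·N + (t^2/2)·N^2), where N is the 3×3 nilpotent shift.

After assembling e^{tJ} and conjugating by P, we get:

e^{tB} =
  [t*exp(5*t) + exp(5*t), -t*exp(5*t), t*exp(5*t)]
  [-t^2*exp(5*t)/2 - t*exp(5*t), t^2*exp(5*t)/2 + exp(5*t), -t^2*exp(5*t)/2]
  [-t^2*exp(5*t)/2 - 2*t*exp(5*t), t^2*exp(5*t)/2 + t*exp(5*t), -t^2*exp(5*t)/2 - t*exp(5*t) + exp(5*t)]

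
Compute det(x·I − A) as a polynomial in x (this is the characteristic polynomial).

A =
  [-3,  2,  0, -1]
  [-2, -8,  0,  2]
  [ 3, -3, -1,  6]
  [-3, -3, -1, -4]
x^4 + 16*x^3 + 96*x^2 + 256*x + 256

Expanding det(x·I − A) (e.g. by cofactor expansion or by noting that A is similar to its Jordan form J, which has the same characteristic polynomial as A) gives
  χ_A(x) = x^4 + 16*x^3 + 96*x^2 + 256*x + 256
which factors as (x + 4)^4. The eigenvalues (with algebraic multiplicities) are λ = -4 with multiplicity 4.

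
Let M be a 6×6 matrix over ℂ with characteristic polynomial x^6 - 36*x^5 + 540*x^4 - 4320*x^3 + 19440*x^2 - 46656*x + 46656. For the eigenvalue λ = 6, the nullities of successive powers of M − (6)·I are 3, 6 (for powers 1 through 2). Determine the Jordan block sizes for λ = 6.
Block sizes for λ = 6: [2, 2, 2]

From the dimensions of kernels of powers, the number of Jordan blocks of size at least j is d_j − d_{j−1} where d_j = dim ker(N^j) (with d_0 = 0). Computing the differences gives [3, 3].
The number of blocks of size exactly k is (#blocks of size ≥ k) − (#blocks of size ≥ k + 1), so the partition is: 3 block(s) of size 2.
In nonincreasing order the block sizes are [2, 2, 2].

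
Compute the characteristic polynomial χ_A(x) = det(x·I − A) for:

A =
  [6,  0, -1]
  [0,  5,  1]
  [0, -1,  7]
x^3 - 18*x^2 + 108*x - 216

Expanding det(x·I − A) (e.g. by cofactor expansion or by noting that A is similar to its Jordan form J, which has the same characteristic polynomial as A) gives
  χ_A(x) = x^3 - 18*x^2 + 108*x - 216
which factors as (x - 6)^3. The eigenvalues (with algebraic multiplicities) are λ = 6 with multiplicity 3.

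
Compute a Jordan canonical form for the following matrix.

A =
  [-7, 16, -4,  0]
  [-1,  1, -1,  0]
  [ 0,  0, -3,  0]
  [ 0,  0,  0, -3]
J_2(-3) ⊕ J_1(-3) ⊕ J_1(-3)

The characteristic polynomial is
  det(x·I − A) = x^4 + 12*x^3 + 54*x^2 + 108*x + 81 = (x + 3)^4

Eigenvalues and multiplicities (the geometric multiplicity of λ is n − rank(A − λI), which equals the number of Jordan blocks for λ):
  λ = -3: algebraic multiplicity = 4, geometric multiplicity = 3

Determining the block sizes for each eigenvalue:
  λ = -3: 3 blocks summing to 4 forces exactly one block of size 2 and the rest size 1 → block sizes [2, 1, 1]

Assembling the blocks gives a Jordan form
J =
  [-3,  1,  0,  0]
  [ 0, -3,  0,  0]
  [ 0,  0, -3,  0]
  [ 0,  0,  0, -3]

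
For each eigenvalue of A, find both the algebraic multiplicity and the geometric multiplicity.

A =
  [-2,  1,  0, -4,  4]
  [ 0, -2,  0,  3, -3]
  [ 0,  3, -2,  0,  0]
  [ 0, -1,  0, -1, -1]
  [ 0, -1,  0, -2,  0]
λ = -2: alg = 4, geom = 3; λ = 1: alg = 1, geom = 1

Step 1 — factor the characteristic polynomial to read off the algebraic multiplicities:
  χ_A(x) = (x - 1)*(x + 2)^4

Step 2 — compute geometric multiplicities via the rank-nullity identity g(λ) = n − rank(A − λI):
  rank(A − (-2)·I) = 2, so dim ker(A − (-2)·I) = n − 2 = 3
  rank(A − (1)·I) = 4, so dim ker(A − (1)·I) = n − 4 = 1

Summary:
  λ = -2: algebraic multiplicity = 4, geometric multiplicity = 3
  λ = 1: algebraic multiplicity = 1, geometric multiplicity = 1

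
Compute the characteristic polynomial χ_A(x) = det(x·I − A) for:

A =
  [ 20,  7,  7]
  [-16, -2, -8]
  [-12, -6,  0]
x^3 - 18*x^2 + 108*x - 216

Expanding det(x·I − A) (e.g. by cofactor expansion or by noting that A is similar to its Jordan form J, which has the same characteristic polynomial as A) gives
  χ_A(x) = x^3 - 18*x^2 + 108*x - 216
which factors as (x - 6)^3. The eigenvalues (with algebraic multiplicities) are λ = 6 with multiplicity 3.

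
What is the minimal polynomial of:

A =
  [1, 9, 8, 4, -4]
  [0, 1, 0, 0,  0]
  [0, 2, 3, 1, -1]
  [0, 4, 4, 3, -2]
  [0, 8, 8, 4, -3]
x^2 - 2*x + 1

The characteristic polynomial is χ_A(x) = (x - 1)^5, so the eigenvalues are known. The minimal polynomial is
  m_A(x) = Π_λ (x − λ)^{k_λ}
where k_λ is the size of the *largest* Jordan block for λ (equivalently, the smallest k with (A − λI)^k v = 0 for every generalised eigenvector v of λ).

  λ = 1: largest Jordan block has size 2, contributing (x − 1)^2

So m_A(x) = (x - 1)^2 = x^2 - 2*x + 1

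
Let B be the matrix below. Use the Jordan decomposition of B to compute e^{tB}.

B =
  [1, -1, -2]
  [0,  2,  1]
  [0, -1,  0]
e^{tB} =
  [exp(t), t^2*exp(t)/2 - t*exp(t), t^2*exp(t)/2 - 2*t*exp(t)]
  [0, t*exp(t) + exp(t), t*exp(t)]
  [0, -t*exp(t), -t*exp(t) + exp(t)]

Strategy: write B = P · J · P⁻¹ where J is a Jordan canonical form, so e^{tB} = P · e^{tJ} · P⁻¹, and e^{tJ} can be computed block-by-block.

B has Jordan form
J =
  [1, 1, 0]
  [0, 1, 1]
  [0, 0, 1]
(up to reordering of blocks).

Per-block formulas:
  For a 3×3 Jordan block J_3(1): exp(t · J_3(1)) = e^(1t)·(I + t·N + (t^2/2)·N^2), where N is the 3×3 nilpotent shift.

After assembling e^{tJ} and conjugating by P, we get:

e^{tB} =
  [exp(t), t^2*exp(t)/2 - t*exp(t), t^2*exp(t)/2 - 2*t*exp(t)]
  [0, t*exp(t) + exp(t), t*exp(t)]
  [0, -t*exp(t), -t*exp(t) + exp(t)]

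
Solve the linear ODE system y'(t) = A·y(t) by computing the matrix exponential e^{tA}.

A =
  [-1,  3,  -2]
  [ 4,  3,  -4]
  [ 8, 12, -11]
e^{tA} =
  [2*t*exp(-3*t) + exp(-3*t), 3*t*exp(-3*t), -2*t*exp(-3*t)]
  [4*t*exp(-3*t), 6*t*exp(-3*t) + exp(-3*t), -4*t*exp(-3*t)]
  [8*t*exp(-3*t), 12*t*exp(-3*t), -8*t*exp(-3*t) + exp(-3*t)]

Strategy: write A = P · J · P⁻¹ where J is a Jordan canonical form, so e^{tA} = P · e^{tJ} · P⁻¹, and e^{tJ} can be computed block-by-block.

A has Jordan form
J =
  [-3,  1,  0]
  [ 0, -3,  0]
  [ 0,  0, -3]
(up to reordering of blocks).

Per-block formulas:
  For a 1×1 block at λ = -3: exp(t · [-3]) = [e^(-3t)].
  For a 2×2 Jordan block J_2(-3): exp(t · J_2(-3)) = e^(-3t)·(I + t·N), where N is the 2×2 nilpotent shift.

After assembling e^{tJ} and conjugating by P, we get:

e^{tA} =
  [2*t*exp(-3*t) + exp(-3*t), 3*t*exp(-3*t), -2*t*exp(-3*t)]
  [4*t*exp(-3*t), 6*t*exp(-3*t) + exp(-3*t), -4*t*exp(-3*t)]
  [8*t*exp(-3*t), 12*t*exp(-3*t), -8*t*exp(-3*t) + exp(-3*t)]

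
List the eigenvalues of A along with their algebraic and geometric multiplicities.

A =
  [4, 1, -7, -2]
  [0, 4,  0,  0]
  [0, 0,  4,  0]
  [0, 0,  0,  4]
λ = 4: alg = 4, geom = 3

Step 1 — factor the characteristic polynomial to read off the algebraic multiplicities:
  χ_A(x) = (x - 4)^4

Step 2 — compute geometric multiplicities via the rank-nullity identity g(λ) = n − rank(A − λI):
  rank(A − (4)·I) = 1, so dim ker(A − (4)·I) = n − 1 = 3

Summary:
  λ = 4: algebraic multiplicity = 4, geometric multiplicity = 3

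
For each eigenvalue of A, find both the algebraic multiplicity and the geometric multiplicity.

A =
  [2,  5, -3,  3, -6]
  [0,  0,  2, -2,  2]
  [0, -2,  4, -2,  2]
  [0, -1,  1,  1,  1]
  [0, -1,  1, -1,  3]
λ = 2: alg = 5, geom = 3

Step 1 — factor the characteristic polynomial to read off the algebraic multiplicities:
  χ_A(x) = (x - 2)^5

Step 2 — compute geometric multiplicities via the rank-nullity identity g(λ) = n − rank(A − λI):
  rank(A − (2)·I) = 2, so dim ker(A − (2)·I) = n − 2 = 3

Summary:
  λ = 2: algebraic multiplicity = 5, geometric multiplicity = 3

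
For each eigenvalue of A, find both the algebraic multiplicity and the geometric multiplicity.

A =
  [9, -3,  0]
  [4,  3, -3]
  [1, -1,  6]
λ = 6: alg = 3, geom = 1

Step 1 — factor the characteristic polynomial to read off the algebraic multiplicities:
  χ_A(x) = (x - 6)^3

Step 2 — compute geometric multiplicities via the rank-nullity identity g(λ) = n − rank(A − λI):
  rank(A − (6)·I) = 2, so dim ker(A − (6)·I) = n − 2 = 1

Summary:
  λ = 6: algebraic multiplicity = 3, geometric multiplicity = 1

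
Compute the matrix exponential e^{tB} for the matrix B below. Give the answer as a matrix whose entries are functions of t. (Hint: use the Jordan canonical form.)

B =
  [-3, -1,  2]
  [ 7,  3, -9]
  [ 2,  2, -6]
e^{tB} =
  [-t^2*exp(-2*t) - t*exp(-2*t) + exp(-2*t), -t*exp(-2*t), -t^2*exp(-2*t)/2 + 2*t*exp(-2*t)]
  [5*t^2*exp(-2*t) + 7*t*exp(-2*t), 5*t*exp(-2*t) + exp(-2*t), 5*t^2*exp(-2*t)/2 - 9*t*exp(-2*t)]
  [2*t^2*exp(-2*t) + 2*t*exp(-2*t), 2*t*exp(-2*t), t^2*exp(-2*t) - 4*t*exp(-2*t) + exp(-2*t)]

Strategy: write B = P · J · P⁻¹ where J is a Jordan canonical form, so e^{tB} = P · e^{tJ} · P⁻¹, and e^{tJ} can be computed block-by-block.

B has Jordan form
J =
  [-2,  1,  0]
  [ 0, -2,  1]
  [ 0,  0, -2]
(up to reordering of blocks).

Per-block formulas:
  For a 3×3 Jordan block J_3(-2): exp(t · J_3(-2)) = e^(-2t)·(I + t·N + (t^2/2)·N^2), where N is the 3×3 nilpotent shift.

After assembling e^{tJ} and conjugating by P, we get:

e^{tB} =
  [-t^2*exp(-2*t) - t*exp(-2*t) + exp(-2*t), -t*exp(-2*t), -t^2*exp(-2*t)/2 + 2*t*exp(-2*t)]
  [5*t^2*exp(-2*t) + 7*t*exp(-2*t), 5*t*exp(-2*t) + exp(-2*t), 5*t^2*exp(-2*t)/2 - 9*t*exp(-2*t)]
  [2*t^2*exp(-2*t) + 2*t*exp(-2*t), 2*t*exp(-2*t), t^2*exp(-2*t) - 4*t*exp(-2*t) + exp(-2*t)]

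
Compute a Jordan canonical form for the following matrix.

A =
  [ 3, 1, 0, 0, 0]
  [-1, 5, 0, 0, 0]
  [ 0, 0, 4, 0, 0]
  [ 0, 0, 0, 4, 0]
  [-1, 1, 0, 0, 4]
J_2(4) ⊕ J_1(4) ⊕ J_1(4) ⊕ J_1(4)

The characteristic polynomial is
  det(x·I − A) = x^5 - 20*x^4 + 160*x^3 - 640*x^2 + 1280*x - 1024 = (x - 4)^5

Eigenvalues and multiplicities (the geometric multiplicity of λ is n − rank(A − λI), which equals the number of Jordan blocks for λ):
  λ = 4: algebraic multiplicity = 5, geometric multiplicity = 4

Determining the block sizes for each eigenvalue:
  λ = 4: 4 blocks summing to 5 forces exactly one block of size 2 and the rest size 1 → block sizes [2, 1, 1, 1]

Assembling the blocks gives a Jordan form
J =
  [4, 1, 0, 0, 0]
  [0, 4, 0, 0, 0]
  [0, 0, 4, 0, 0]
  [0, 0, 0, 4, 0]
  [0, 0, 0, 0, 4]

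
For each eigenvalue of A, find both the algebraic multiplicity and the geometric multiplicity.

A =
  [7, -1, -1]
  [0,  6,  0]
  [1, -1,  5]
λ = 6: alg = 3, geom = 2

Step 1 — factor the characteristic polynomial to read off the algebraic multiplicities:
  χ_A(x) = (x - 6)^3

Step 2 — compute geometric multiplicities via the rank-nullity identity g(λ) = n − rank(A − λI):
  rank(A − (6)·I) = 1, so dim ker(A − (6)·I) = n − 1 = 2

Summary:
  λ = 6: algebraic multiplicity = 3, geometric multiplicity = 2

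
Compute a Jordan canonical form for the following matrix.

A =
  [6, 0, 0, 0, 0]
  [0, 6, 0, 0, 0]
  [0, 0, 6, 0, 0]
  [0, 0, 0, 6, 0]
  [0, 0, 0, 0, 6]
J_1(6) ⊕ J_1(6) ⊕ J_1(6) ⊕ J_1(6) ⊕ J_1(6)

The characteristic polynomial is
  det(x·I − A) = x^5 - 30*x^4 + 360*x^3 - 2160*x^2 + 6480*x - 7776 = (x - 6)^5

Eigenvalues and multiplicities (the geometric multiplicity of λ is n − rank(A − λI), which equals the number of Jordan blocks for λ):
  λ = 6: algebraic multiplicity = 5, geometric multiplicity = 5

Determining the block sizes for each eigenvalue:
  λ = 6: gm = am = 5, so every block has size 1 → block sizes [1, 1, 1, 1, 1]

Assembling the blocks gives a Jordan form
J =
  [6, 0, 0, 0, 0]
  [0, 6, 0, 0, 0]
  [0, 0, 6, 0, 0]
  [0, 0, 0, 6, 0]
  [0, 0, 0, 0, 6]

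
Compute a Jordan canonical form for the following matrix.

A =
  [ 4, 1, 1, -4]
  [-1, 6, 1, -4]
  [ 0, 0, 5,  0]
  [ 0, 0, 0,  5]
J_2(5) ⊕ J_1(5) ⊕ J_1(5)

The characteristic polynomial is
  det(x·I − A) = x^4 - 20*x^3 + 150*x^2 - 500*x + 625 = (x - 5)^4

Eigenvalues and multiplicities (the geometric multiplicity of λ is n − rank(A − λI), which equals the number of Jordan blocks for λ):
  λ = 5: algebraic multiplicity = 4, geometric multiplicity = 3

Determining the block sizes for each eigenvalue:
  λ = 5: 3 blocks summing to 4 forces exactly one block of size 2 and the rest size 1 → block sizes [2, 1, 1]

Assembling the blocks gives a Jordan form
J =
  [5, 1, 0, 0]
  [0, 5, 0, 0]
  [0, 0, 5, 0]
  [0, 0, 0, 5]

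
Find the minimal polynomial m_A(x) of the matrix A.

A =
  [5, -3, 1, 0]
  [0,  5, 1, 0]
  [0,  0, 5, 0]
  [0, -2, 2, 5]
x^3 - 15*x^2 + 75*x - 125

The characteristic polynomial is χ_A(x) = (x - 5)^4, so the eigenvalues are known. The minimal polynomial is
  m_A(x) = Π_λ (x − λ)^{k_λ}
where k_λ is the size of the *largest* Jordan block for λ (equivalently, the smallest k with (A − λI)^k v = 0 for every generalised eigenvector v of λ).

  λ = 5: largest Jordan block has size 3, contributing (x − 5)^3

So m_A(x) = (x - 5)^3 = x^3 - 15*x^2 + 75*x - 125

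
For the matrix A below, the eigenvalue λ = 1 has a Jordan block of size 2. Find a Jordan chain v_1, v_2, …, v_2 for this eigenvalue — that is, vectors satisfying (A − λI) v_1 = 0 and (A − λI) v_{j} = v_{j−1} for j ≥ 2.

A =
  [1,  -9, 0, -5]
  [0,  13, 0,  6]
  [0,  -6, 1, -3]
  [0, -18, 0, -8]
A Jordan chain for λ = 1 of length 2:
v_1 = (1, 0, 0, 0)ᵀ
v_2 = (0, 1, 0, -2)ᵀ

Let N = A − (1)·I. We want v_2 with N^2 v_2 = 0 but N^1 v_2 ≠ 0; then v_{j-1} := N · v_j for j = 2, …, 2.

Pick v_2 = (0, 1, 0, -2)ᵀ.
Then v_1 = N · v_2 = (1, 0, 0, 0)ᵀ.

Sanity check: (A − (1)·I) v_1 = (0, 0, 0, 0)ᵀ = 0. ✓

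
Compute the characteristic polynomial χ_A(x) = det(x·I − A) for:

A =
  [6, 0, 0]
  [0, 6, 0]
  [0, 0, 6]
x^3 - 18*x^2 + 108*x - 216

Expanding det(x·I − A) (e.g. by cofactor expansion or by noting that A is similar to its Jordan form J, which has the same characteristic polynomial as A) gives
  χ_A(x) = x^3 - 18*x^2 + 108*x - 216
which factors as (x - 6)^3. The eigenvalues (with algebraic multiplicities) are λ = 6 with multiplicity 3.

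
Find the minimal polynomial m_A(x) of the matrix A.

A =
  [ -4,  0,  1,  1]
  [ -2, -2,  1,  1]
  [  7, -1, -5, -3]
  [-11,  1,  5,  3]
x^2 + 4*x + 4

The characteristic polynomial is χ_A(x) = (x + 2)^4, so the eigenvalues are known. The minimal polynomial is
  m_A(x) = Π_λ (x − λ)^{k_λ}
where k_λ is the size of the *largest* Jordan block for λ (equivalently, the smallest k with (A − λI)^k v = 0 for every generalised eigenvector v of λ).

  λ = -2: largest Jordan block has size 2, contributing (x + 2)^2

So m_A(x) = (x + 2)^2 = x^2 + 4*x + 4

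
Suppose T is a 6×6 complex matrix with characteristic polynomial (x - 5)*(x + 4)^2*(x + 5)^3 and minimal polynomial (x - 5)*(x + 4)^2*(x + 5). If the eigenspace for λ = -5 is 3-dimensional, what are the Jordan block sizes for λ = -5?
Block sizes for λ = -5: [1, 1, 1]

Step 1 — from the characteristic polynomial, algebraic multiplicity of λ = -5 is 3. From dim ker(T − (-5)·I) = 3, there are exactly 3 Jordan blocks for λ = -5.
Step 2 — from the minimal polynomial, the factor (x + 5) tells us the largest block for λ = -5 has size 1.
Step 3 — with total size 3, 3 blocks, and largest block 1, the block sizes (in nonincreasing order) are [1, 1, 1].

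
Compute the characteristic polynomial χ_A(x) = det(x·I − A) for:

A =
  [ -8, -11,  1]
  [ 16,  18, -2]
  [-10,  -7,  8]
x^3 - 18*x^2 + 108*x - 216

Expanding det(x·I − A) (e.g. by cofactor expansion or by noting that A is similar to its Jordan form J, which has the same characteristic polynomial as A) gives
  χ_A(x) = x^3 - 18*x^2 + 108*x - 216
which factors as (x - 6)^3. The eigenvalues (with algebraic multiplicities) are λ = 6 with multiplicity 3.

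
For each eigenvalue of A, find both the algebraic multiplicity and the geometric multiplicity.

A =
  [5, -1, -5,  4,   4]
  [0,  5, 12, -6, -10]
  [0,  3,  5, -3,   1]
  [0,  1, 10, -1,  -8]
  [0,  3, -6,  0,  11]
λ = 5: alg = 5, geom = 2

Step 1 — factor the characteristic polynomial to read off the algebraic multiplicities:
  χ_A(x) = (x - 5)^5

Step 2 — compute geometric multiplicities via the rank-nullity identity g(λ) = n − rank(A − λI):
  rank(A − (5)·I) = 3, so dim ker(A − (5)·I) = n − 3 = 2

Summary:
  λ = 5: algebraic multiplicity = 5, geometric multiplicity = 2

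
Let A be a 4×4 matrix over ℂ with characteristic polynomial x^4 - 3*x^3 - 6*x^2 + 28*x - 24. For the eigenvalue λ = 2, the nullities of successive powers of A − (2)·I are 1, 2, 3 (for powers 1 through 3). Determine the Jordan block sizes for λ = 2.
Block sizes for λ = 2: [3]

From the dimensions of kernels of powers, the number of Jordan blocks of size at least j is d_j − d_{j−1} where d_j = dim ker(N^j) (with d_0 = 0). Computing the differences gives [1, 1, 1].
The number of blocks of size exactly k is (#blocks of size ≥ k) − (#blocks of size ≥ k + 1), so the partition is: 1 block(s) of size 3.
In nonincreasing order the block sizes are [3].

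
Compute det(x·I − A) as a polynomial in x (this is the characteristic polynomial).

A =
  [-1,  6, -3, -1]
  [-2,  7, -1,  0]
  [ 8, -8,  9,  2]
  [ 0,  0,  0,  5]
x^4 - 20*x^3 + 150*x^2 - 500*x + 625

Expanding det(x·I − A) (e.g. by cofactor expansion or by noting that A is similar to its Jordan form J, which has the same characteristic polynomial as A) gives
  χ_A(x) = x^4 - 20*x^3 + 150*x^2 - 500*x + 625
which factors as (x - 5)^4. The eigenvalues (with algebraic multiplicities) are λ = 5 with multiplicity 4.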